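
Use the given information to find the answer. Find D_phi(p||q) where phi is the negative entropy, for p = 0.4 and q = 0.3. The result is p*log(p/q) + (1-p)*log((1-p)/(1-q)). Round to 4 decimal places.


Bregman divergence with negative entropy generator:
D = p*log(p/q) + (1-p)*log((1-p)/(1-q)).
p = 0.4, q = 0.3.
p*log(p/q) = 0.4*log(0.4/0.3) = 0.115073.
(1-p)*log((1-p)/(1-q)) = 0.6*log(0.6/0.7) = -0.09249.
D = 0.115073 + -0.09249 = 0.0226

0.0226


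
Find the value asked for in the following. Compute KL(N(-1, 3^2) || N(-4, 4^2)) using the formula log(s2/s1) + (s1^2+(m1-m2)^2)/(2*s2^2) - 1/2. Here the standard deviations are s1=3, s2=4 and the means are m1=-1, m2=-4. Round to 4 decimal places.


KL divergence between normal distributions:
KL = log(s2/s1) + (s1^2 + (m1-m2)^2)/(2*s2^2) - 1/2.
log(4/3) = 0.287682.
(3^2 + (-1--4)^2)/(2*4^2) = (9 + 9)/32 = 0.5625.
KL = 0.287682 + 0.5625 - 0.5 = 0.3502

0.3502


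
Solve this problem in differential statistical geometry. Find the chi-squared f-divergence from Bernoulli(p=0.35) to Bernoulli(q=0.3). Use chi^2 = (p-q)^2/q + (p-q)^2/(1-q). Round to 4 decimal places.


Chi-squared divergence between Bernoulli distributions:
chi^2 = (p-q)^2/q + (p-q)^2/(1-q).
p = 0.35, q = 0.3, p-q = 0.05.
(p-q)^2 = 0.0025.
term1 = 0.0025/0.3 = 0.008333.
term2 = 0.0025/0.7 = 0.003571.
chi^2 = 0.008333 + 0.003571 = 0.0119

0.0119


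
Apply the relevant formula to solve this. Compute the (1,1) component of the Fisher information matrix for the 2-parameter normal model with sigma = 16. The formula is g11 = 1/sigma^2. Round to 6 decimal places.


For the 2-parameter normal family, the Fisher metric has:
  g11 = 1/sigma^2, g22 = 2/sigma^2.
sigma = 16, sigma^2 = 256.
g11 = 0.003906

0.003906


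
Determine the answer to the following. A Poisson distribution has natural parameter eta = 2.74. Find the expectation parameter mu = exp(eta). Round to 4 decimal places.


Expectation parameter for Poisson exponential family:
mu = exp(eta).
eta = 2.74.
mu = exp(2.74) = 15.4870

15.4870


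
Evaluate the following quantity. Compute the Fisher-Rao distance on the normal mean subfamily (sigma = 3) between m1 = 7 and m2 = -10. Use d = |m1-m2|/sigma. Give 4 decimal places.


On the fixed-variance normal subfamily, geodesic distance = |m1-m2|/sigma.
|7 - -10| = 17.
sigma = 3.
d = 17/3 = 5.6667

5.6667


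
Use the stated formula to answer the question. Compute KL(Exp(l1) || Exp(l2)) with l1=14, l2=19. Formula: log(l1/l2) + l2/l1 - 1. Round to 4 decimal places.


KL divergence for exponential family:
KL = log(l1/l2) + l2/l1 - 1.
log(14/19) = -0.305382.
19/14 = 1.357143.
KL = -0.305382 + 1.357143 - 1 = 0.0518

0.0518


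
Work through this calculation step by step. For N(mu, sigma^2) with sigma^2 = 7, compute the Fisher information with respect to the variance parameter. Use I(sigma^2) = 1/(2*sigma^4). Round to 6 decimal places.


Fisher information for variance: I(sigma^2) = 1/(2*sigma^4).
sigma^2 = 7, so sigma^4 = 49.
I = 1/(2*49) = 1/98 = 0.010204

0.010204


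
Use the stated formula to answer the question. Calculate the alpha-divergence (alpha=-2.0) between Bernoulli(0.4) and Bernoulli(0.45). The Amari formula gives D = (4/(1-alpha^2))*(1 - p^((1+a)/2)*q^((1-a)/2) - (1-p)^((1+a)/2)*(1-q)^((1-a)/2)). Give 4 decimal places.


Amari alpha-divergence:
D = (4/(1-alpha^2))*(1 - p^((1+a)/2)*q^((1-a)/2) - (1-p)^((1+a)/2)*(1-q)^((1-a)/2)).
alpha = -2.0, p = 0.4, q = 0.45.
e1 = (1+alpha)/2 = -0.5, e2 = (1-alpha)/2 = 1.5.
t1 = p^e1 * q^e2 = 0.4^-0.5 * 0.45^1.5 = 0.477297.
t2 = (1-p)^e1 * (1-q)^e2 = 0.6^-0.5 * 0.55^1.5 = 0.526585.
4/(1-alpha^2) = -1.333333.
D = -1.333333*(1 - 0.477297 - 0.526585) = 0.0052

0.0052


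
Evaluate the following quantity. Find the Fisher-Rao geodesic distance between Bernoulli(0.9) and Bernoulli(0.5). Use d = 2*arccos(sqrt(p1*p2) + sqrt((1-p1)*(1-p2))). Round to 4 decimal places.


Geodesic distance on Bernoulli manifold:
d(p1,p2) = 2*arccos(sqrt(p1*p2) + sqrt((1-p1)*(1-p2))).
sqrt(p1*p2) = sqrt(0.9*0.5) = 0.67082.
sqrt((1-p1)*(1-p2)) = sqrt(0.1*0.5) = 0.223607.
arg = 0.67082 + 0.223607 = 0.894427.
d = 2*arccos(0.894427) = 0.9273

0.9273


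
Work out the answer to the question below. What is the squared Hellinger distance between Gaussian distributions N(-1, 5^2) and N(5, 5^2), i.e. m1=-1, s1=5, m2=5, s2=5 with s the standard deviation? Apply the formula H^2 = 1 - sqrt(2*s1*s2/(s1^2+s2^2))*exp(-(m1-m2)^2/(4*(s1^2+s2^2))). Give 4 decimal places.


Squared Hellinger distance for Gaussians:
H^2 = 1 - sqrt(2*s1*s2/(s1^2+s2^2)) * exp(-(m1-m2)^2/(4*(s1^2+s2^2))).
s1^2 = 25, s2^2 = 25, s1^2+s2^2 = 50.
sqrt(2*5*5/(50)) = 1.0.
(m1-m2)^2 = (-6)^2 = 36.
exp(-36/(4*50)) = exp(-0.18) = 0.83527.
H^2 = 1 - 1.0*0.83527 = 0.1647

0.1647


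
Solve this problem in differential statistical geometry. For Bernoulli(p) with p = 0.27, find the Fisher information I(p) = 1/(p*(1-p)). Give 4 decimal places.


For Bernoulli(p), Fisher information is I(p) = 1/(p*(1-p)).
p = 0.27, 1-p = 0.73.
p*(1-p) = 0.1971.
I(p) = 1/0.1971 = 5.0736

5.0736


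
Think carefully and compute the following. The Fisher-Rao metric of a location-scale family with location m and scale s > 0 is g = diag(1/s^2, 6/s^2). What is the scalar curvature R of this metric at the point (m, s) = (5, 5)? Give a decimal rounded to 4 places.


The metric has the form g = (A dm^2 + B ds^2)/s^2 with A = 1, B = 6.
Substitute u = sqrt(A/B)*m: g = B*(du^2 + ds^2)/s^2, i.e. B times the
Poincare upper half-plane metric, which has constant Gaussian curvature -1.
Scaling a 2D metric by a constant c divides the Gaussian curvature by c,
so K = -1/B = -1/(6) = -0.1667 everywhere (the point (m, s) = (5, 5) is irrelevant:
the curvature is constant).
Scalar curvature in dimension 2: R = 2K = -2/(6) = -0.3333.

-0.3333


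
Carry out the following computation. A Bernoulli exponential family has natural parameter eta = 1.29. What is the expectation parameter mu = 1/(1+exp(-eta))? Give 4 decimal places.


Dual coordinate (expectation parameter) for Bernoulli:
mu = 1/(1+exp(-eta)).
eta = 1.29.
exp(-eta) = exp(-1.29) = 0.275271.
mu = 1/(1+0.275271) = 0.7841

0.7841


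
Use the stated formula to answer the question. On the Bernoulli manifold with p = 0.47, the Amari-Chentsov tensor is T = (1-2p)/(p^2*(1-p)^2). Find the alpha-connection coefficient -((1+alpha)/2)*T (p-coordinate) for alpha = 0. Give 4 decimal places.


Skewness (Amari-Chentsov) tensor: T = (1-2p)/(p^2*(1-p)^2).
p = 0.47, 1-2p = 0.06, p^2 = 0.2209, (1-p)^2 = 0.2809.
T = 0.06/(0.2209 * 0.2809) = 0.96695.
In the p-coordinate, Gamma^(alpha) = Gamma^(0) - (alpha/2)*T with Gamma^(0) = (1/2)*g'(p) = -T/2,
so Gamma^(alpha) = -((1+alpha)/2)*T.
alpha = 0, -(1+alpha)/2 = -0.5.
Gamma = -0.5 * 0.96695 = -0.4835

-0.4835


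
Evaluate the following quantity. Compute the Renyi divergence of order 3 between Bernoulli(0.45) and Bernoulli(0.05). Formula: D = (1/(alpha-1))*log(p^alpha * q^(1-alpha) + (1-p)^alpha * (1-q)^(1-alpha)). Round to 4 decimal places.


Renyi divergence of order alpha between Bernoulli distributions:
D = (1/(alpha-1))*log(p^alpha * q^(1-alpha) + (1-p)^alpha * (1-q)^(1-alpha)).
alpha = 3, p = 0.45, q = 0.05.
p^alpha * q^(1-alpha) = 0.45^3 * 0.05^-2 = 36.45.
(1-p)^alpha * (1-q)^(1-alpha) = 0.55^3 * 0.95^-2 = 0.184349.
sum = 36.45 + 0.184349 = 36.634349.
D = (1/2)*log(36.634349) = 1.8005

1.8005


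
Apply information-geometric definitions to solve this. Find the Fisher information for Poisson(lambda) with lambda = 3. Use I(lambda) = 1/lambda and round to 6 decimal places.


Fisher information for Poisson: I(lambda) = 1/lambda.
lambda = 3.
I(lambda) = 1/3 = 0.333333

0.333333


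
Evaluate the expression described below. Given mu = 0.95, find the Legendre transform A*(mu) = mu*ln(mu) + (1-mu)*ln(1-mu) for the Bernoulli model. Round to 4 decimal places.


Legendre transform for Bernoulli:
A*(mu) = mu*log(mu) + (1-mu)*log(1-mu).
mu = 0.95, 1-mu = 0.05.
mu*log(mu) = 0.95*log(0.95) = -0.048729.
(1-mu)*log(1-mu) = 0.05*log(0.05) = -0.149787.
A* = -0.048729 + -0.149787 = -0.1985

-0.1985


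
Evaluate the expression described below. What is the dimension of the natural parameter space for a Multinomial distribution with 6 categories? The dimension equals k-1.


Exponential family dimension calculation:
For Multinomial with k=6 categories, dim = k-1 = 5.

5


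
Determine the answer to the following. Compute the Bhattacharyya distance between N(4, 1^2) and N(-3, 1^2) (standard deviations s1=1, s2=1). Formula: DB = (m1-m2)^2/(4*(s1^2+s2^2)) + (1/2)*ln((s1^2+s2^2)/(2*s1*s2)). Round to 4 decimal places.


Bhattacharyya distance between two Gaussians:
DB = (m1-m2)^2/(4*(s1^2+s2^2)) + (1/2)*ln((s1^2+s2^2)/(2*s1*s2)).
(m1-m2)^2 = (7)^2 = 49.
s1^2+s2^2 = 1 + 1 = 2.
term1 = 49/8 = 6.125.
term2 = 0.5*ln(2/2.0) = 0.0.
DB = 6.125 + 0.0 = 6.1250

6.1250


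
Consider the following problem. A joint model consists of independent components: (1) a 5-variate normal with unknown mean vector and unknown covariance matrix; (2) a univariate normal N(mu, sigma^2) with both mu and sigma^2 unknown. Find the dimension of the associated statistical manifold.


The dimension of a statistical manifold equals the number of free
(independent) real parameters of the model. For a product of independent
blocks the parameter counts add.
- 5-variate normal: 5 (mean) + 5*6/2 = 15 (symmetric covariance) = 20.
- normal (mu, sigma^2): 2.
Total = 20 + 2 = 22.
Dimension = 22

22


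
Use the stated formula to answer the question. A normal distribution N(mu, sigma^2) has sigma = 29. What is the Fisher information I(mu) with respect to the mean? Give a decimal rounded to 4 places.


The Fisher information for the mean of a normal distribution is I(mu) = 1/sigma^2.
sigma = 29, so sigma^2 = 841.
I(mu) = 1/841 = 0.0012

0.0012


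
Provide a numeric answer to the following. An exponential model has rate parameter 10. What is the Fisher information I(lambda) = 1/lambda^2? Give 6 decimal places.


Fisher information for exponential: I(lambda) = 1/lambda^2.
lambda = 10, lambda^2 = 100.
I = 1/100 = 0.010000

0.010000


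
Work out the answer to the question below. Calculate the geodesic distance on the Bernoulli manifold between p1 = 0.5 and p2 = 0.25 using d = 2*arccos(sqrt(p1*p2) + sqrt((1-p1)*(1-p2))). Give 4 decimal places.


Geodesic distance on Bernoulli manifold:
d(p1,p2) = 2*arccos(sqrt(p1*p2) + sqrt((1-p1)*(1-p2))).
sqrt(p1*p2) = sqrt(0.5*0.25) = 0.353553.
sqrt((1-p1)*(1-p2)) = sqrt(0.5*0.75) = 0.612372.
arg = 0.353553 + 0.612372 = 0.965926.
d = 2*arccos(0.965926) = 0.5236

0.5236


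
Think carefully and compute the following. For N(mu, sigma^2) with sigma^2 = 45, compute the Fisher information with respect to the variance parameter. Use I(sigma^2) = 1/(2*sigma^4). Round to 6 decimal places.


Fisher information for variance: I(sigma^2) = 1/(2*sigma^4).
sigma^2 = 45, so sigma^4 = 2025.
I = 1/(2*2025) = 1/4050 = 0.000247

0.000247


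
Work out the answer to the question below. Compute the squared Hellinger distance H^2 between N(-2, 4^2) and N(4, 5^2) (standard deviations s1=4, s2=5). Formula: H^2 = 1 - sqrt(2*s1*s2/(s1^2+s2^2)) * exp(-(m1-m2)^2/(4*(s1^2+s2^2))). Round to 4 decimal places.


Squared Hellinger distance for Gaussians:
H^2 = 1 - sqrt(2*s1*s2/(s1^2+s2^2)) * exp(-(m1-m2)^2/(4*(s1^2+s2^2))).
s1^2 = 16, s2^2 = 25, s1^2+s2^2 = 41.
sqrt(2*4*5/(41)) = 0.98773.
(m1-m2)^2 = (-6)^2 = 36.
exp(-36/(4*41)) = exp(-0.219512) = 0.80291.
H^2 = 1 - 0.98773*0.80291 = 0.2069

0.2069


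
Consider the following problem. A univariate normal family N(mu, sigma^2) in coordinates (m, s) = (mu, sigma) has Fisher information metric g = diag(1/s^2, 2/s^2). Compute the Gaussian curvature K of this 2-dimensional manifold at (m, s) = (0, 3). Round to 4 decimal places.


The metric has the form g = (A dm^2 + B ds^2)/s^2 with A = 1, B = 2.
Substitute u = sqrt(A/B)*m: g = B*(du^2 + ds^2)/s^2, i.e. B times the
Poincare upper half-plane metric, which has constant Gaussian curvature -1.
Scaling a 2D metric by a constant c divides the Gaussian curvature by c,
so K = -1/B = -1/(2) = -0.5000 everywhere (the point (m, s) = (0, 3) is irrelevant:
the curvature is constant).
The requested Gaussian curvature is K = -0.5000.

-0.5000


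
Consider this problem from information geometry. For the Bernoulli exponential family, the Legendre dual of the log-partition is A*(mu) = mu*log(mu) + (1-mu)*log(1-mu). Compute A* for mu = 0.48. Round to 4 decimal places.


Legendre transform for Bernoulli:
A*(mu) = mu*log(mu) + (1-mu)*log(1-mu).
mu = 0.48, 1-mu = 0.52.
mu*log(mu) = 0.48*log(0.48) = -0.352305.
(1-mu)*log(1-mu) = 0.52*log(0.52) = -0.340042.
A* = -0.352305 + -0.340042 = -0.6923

-0.6923


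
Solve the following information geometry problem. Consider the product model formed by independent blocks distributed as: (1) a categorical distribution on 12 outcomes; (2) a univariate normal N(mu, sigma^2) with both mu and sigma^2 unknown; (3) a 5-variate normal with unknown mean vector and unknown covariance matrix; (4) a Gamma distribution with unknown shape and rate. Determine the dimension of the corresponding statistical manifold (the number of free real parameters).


The dimension of a statistical manifold equals the number of free
(independent) real parameters of the model. For a product of independent
blocks the parameter counts add.
- categorical on 12 outcomes (probabilities sum to 1): 12-1 = 11.
- normal (mu, sigma^2): 2.
- 5-variate normal: 5 (mean) + 5*6/2 = 15 (symmetric covariance) = 20.
- Gamma (shape, rate): 2.
Total = 11 + 2 + 20 + 2 = 35.
Dimension = 35

35


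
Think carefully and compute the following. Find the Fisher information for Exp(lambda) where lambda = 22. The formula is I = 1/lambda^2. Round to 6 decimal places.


Fisher information for exponential: I(lambda) = 1/lambda^2.
lambda = 22, lambda^2 = 484.
I = 1/484 = 0.002066

0.002066


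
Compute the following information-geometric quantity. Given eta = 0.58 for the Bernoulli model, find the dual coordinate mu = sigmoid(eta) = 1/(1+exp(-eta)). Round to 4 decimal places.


Dual coordinate (expectation parameter) for Bernoulli:
mu = 1/(1+exp(-eta)).
eta = 0.58.
exp(-eta) = exp(-0.58) = 0.559898.
mu = 1/(1+0.559898) = 0.6411

0.6411


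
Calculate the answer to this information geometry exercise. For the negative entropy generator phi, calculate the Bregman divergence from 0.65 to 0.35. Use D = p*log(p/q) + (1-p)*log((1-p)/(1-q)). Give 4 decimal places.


Bregman divergence with negative entropy generator:
D = p*log(p/q) + (1-p)*log((1-p)/(1-q)).
p = 0.65, q = 0.35.
p*log(p/q) = 0.65*log(0.65/0.35) = 0.402375.
(1-p)*log((1-p)/(1-q)) = 0.35*log(0.35/0.65) = -0.216664.
D = 0.402375 + -0.216664 = 0.1857

0.1857


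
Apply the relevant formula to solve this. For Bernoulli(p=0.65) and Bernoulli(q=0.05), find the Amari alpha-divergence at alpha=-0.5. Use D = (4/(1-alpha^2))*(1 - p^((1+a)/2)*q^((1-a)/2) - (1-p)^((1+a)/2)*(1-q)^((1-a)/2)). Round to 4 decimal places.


Amari alpha-divergence:
D = (4/(1-alpha^2))*(1 - p^((1+a)/2)*q^((1-a)/2) - (1-p)^((1+a)/2)*(1-q)^((1-a)/2)).
alpha = -0.5, p = 0.65, q = 0.05.
e1 = (1+alpha)/2 = 0.25, e2 = (1-alpha)/2 = 0.75.
t1 = p^e1 * q^e2 = 0.65^0.25 * 0.05^0.75 = 0.094941.
t2 = (1-p)^e1 * (1-q)^e2 = 0.35^0.25 * 0.95^0.75 = 0.740133.
4/(1-alpha^2) = 5.333333.
D = 5.333333*(1 - 0.094941 - 0.740133) = 0.8796

0.8796


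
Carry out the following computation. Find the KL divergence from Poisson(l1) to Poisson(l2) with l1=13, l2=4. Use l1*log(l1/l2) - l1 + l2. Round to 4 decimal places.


KL divergence for Poisson:
KL = l1*log(l1/l2) - l1 + l2.
l1 = 13, l2 = 4.
log(13/4) = 1.178655.
l1*log(l1/l2) = 13 * 1.178655 = 15.322515.
KL = 15.322515 - 13 + 4 = 6.3225

6.3225


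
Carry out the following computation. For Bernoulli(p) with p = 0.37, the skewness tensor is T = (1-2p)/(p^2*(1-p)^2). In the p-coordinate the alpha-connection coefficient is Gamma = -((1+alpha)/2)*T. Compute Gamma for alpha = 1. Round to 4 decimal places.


Skewness (Amari-Chentsov) tensor: T = (1-2p)/(p^2*(1-p)^2).
p = 0.37, 1-2p = 0.26, p^2 = 0.1369, (1-p)^2 = 0.3969.
T = 0.26/(0.1369 * 0.3969) = 4.785076.
In the p-coordinate, Gamma^(alpha) = Gamma^(0) - (alpha/2)*T with Gamma^(0) = (1/2)*g'(p) = -T/2,
so Gamma^(alpha) = -((1+alpha)/2)*T.
alpha = 1, -(1+alpha)/2 = -1.0.
Gamma = -1.0 * 4.785076 = -4.7851

-4.7851


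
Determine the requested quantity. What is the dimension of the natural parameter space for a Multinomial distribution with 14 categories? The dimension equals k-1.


Exponential family dimension calculation:
For Multinomial with k=14 categories, dim = k-1 = 13.

13


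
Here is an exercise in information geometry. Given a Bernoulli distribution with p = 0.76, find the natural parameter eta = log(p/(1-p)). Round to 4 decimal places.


Natural parameter for Bernoulli: eta = log(p/(1-p)).
p = 0.76, 1-p = 0.24.
p/(1-p) = 3.166667.
eta = log(3.166667) = 1.1527

1.1527


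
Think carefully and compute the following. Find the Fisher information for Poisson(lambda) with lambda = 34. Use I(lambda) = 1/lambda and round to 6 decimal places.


Fisher information for Poisson: I(lambda) = 1/lambda.
lambda = 34.
I(lambda) = 1/34 = 0.029412

0.029412


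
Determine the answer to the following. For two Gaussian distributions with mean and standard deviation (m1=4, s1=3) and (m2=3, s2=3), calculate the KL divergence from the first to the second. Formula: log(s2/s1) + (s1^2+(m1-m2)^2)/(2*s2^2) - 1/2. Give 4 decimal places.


KL divergence between normal distributions:
KL = log(s2/s1) + (s1^2 + (m1-m2)^2)/(2*s2^2) - 1/2.
log(3/3) = 0.0.
(3^2 + (4-3)^2)/(2*3^2) = (9 + 1)/18 = 0.555556.
KL = 0.0 + 0.555556 - 0.5 = 0.0556

0.0556


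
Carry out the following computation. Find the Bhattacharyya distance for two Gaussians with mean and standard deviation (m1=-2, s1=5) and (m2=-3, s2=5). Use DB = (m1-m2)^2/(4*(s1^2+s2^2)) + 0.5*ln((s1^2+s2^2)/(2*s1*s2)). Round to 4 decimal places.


Bhattacharyya distance between two Gaussians:
DB = (m1-m2)^2/(4*(s1^2+s2^2)) + (1/2)*ln((s1^2+s2^2)/(2*s1*s2)).
(m1-m2)^2 = (1)^2 = 1.
s1^2+s2^2 = 25 + 25 = 50.
term1 = 1/200 = 0.005.
term2 = 0.5*ln(50/50.0) = 0.0.
DB = 0.005 + 0.0 = 0.0050

0.0050


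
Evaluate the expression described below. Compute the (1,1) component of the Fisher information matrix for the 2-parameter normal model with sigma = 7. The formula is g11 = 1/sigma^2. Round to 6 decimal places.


For the 2-parameter normal family, the Fisher metric has:
  g11 = 1/sigma^2, g22 = 2/sigma^2.
sigma = 7, sigma^2 = 49.
g11 = 0.020408

0.020408


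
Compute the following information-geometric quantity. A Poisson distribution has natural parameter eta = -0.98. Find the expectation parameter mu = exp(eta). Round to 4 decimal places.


Expectation parameter for Poisson exponential family:
mu = exp(eta).
eta = -0.98.
mu = exp(-0.98) = 0.3753

0.3753


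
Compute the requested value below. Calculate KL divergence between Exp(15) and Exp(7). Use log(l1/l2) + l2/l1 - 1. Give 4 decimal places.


KL divergence for exponential family:
KL = log(l1/l2) + l2/l1 - 1.
log(15/7) = 0.76214.
7/15 = 0.466667.
KL = 0.76214 + 0.466667 - 1 = 0.2288

0.2288


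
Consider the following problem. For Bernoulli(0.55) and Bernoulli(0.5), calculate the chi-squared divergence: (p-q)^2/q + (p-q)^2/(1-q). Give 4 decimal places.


Chi-squared divergence between Bernoulli distributions:
chi^2 = (p-q)^2/q + (p-q)^2/(1-q).
p = 0.55, q = 0.5, p-q = 0.05.
(p-q)^2 = 0.0025.
term1 = 0.0025/0.5 = 0.005.
term2 = 0.0025/0.5 = 0.005.
chi^2 = 0.005 + 0.005 = 0.0100

0.0100


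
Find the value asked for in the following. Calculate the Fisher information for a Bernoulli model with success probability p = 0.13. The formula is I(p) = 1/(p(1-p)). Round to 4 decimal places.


For Bernoulli(p), Fisher information is I(p) = 1/(p*(1-p)).
p = 0.13, 1-p = 0.87.
p*(1-p) = 0.1131.
I(p) = 1/0.1131 = 8.8417

8.8417


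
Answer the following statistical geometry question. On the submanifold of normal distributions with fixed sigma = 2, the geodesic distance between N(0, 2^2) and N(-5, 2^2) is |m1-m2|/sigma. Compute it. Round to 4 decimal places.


On the fixed-variance normal subfamily, geodesic distance = |m1-m2|/sigma.
|0 - -5| = 5.
sigma = 2.
d = 5/2 = 2.5000

2.5000


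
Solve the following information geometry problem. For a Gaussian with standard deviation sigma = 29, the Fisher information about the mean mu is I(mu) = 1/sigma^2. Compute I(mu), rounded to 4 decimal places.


The Fisher information for the mean of a normal distribution is I(mu) = 1/sigma^2.
sigma = 29, so sigma^2 = 841.
I(mu) = 1/841 = 0.0012

0.0012


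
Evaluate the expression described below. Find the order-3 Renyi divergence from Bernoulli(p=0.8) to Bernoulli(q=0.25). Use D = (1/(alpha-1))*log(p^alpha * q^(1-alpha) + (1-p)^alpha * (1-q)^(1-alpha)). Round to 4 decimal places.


Renyi divergence of order alpha between Bernoulli distributions:
D = (1/(alpha-1))*log(p^alpha * q^(1-alpha) + (1-p)^alpha * (1-q)^(1-alpha)).
alpha = 3, p = 0.8, q = 0.25.
p^alpha * q^(1-alpha) = 0.8^3 * 0.25^-2 = 8.192.
(1-p)^alpha * (1-q)^(1-alpha) = 0.2^3 * 0.75^-2 = 0.014222.
sum = 8.192 + 0.014222 = 8.206222.
D = (1/2)*log(8.206222) = 1.0524

1.0524


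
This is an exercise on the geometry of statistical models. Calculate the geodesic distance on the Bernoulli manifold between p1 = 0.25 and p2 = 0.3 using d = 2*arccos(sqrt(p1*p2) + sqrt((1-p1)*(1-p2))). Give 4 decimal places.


Geodesic distance on Bernoulli manifold:
d(p1,p2) = 2*arccos(sqrt(p1*p2) + sqrt((1-p1)*(1-p2))).
sqrt(p1*p2) = sqrt(0.25*0.3) = 0.273861.
sqrt((1-p1)*(1-p2)) = sqrt(0.75*0.7) = 0.724569.
arg = 0.273861 + 0.724569 = 0.99843.
d = 2*arccos(0.99843) = 0.1121

0.1121


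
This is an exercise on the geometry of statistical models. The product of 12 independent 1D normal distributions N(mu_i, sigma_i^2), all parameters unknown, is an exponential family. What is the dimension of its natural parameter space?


Exponential family dimension calculation:
Each univariate normal has two natural parameters (mu/sigma^2 and -1/(2 sigma^2)).
With 12 independent components, dim = 2 * 12 = 24.

24


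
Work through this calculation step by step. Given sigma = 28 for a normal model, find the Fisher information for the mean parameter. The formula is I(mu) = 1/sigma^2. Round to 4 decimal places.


The Fisher information for the mean of a normal distribution is I(mu) = 1/sigma^2.
sigma = 28, so sigma^2 = 784.
I(mu) = 1/784 = 0.0013

0.0013


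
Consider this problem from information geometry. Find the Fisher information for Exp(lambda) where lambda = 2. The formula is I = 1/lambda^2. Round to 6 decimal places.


Fisher information for exponential: I(lambda) = 1/lambda^2.
lambda = 2, lambda^2 = 4.
I = 1/4 = 0.250000

0.250000


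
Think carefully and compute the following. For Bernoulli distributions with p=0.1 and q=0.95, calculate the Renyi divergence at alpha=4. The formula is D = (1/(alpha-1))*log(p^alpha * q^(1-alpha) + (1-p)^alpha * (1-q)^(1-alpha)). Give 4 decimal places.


Renyi divergence of order alpha between Bernoulli distributions:
D = (1/(alpha-1))*log(p^alpha * q^(1-alpha) + (1-p)^alpha * (1-q)^(1-alpha)).
alpha = 4, p = 0.1, q = 0.95.
p^alpha * q^(1-alpha) = 0.1^4 * 0.95^-3 = 0.000117.
(1-p)^alpha * (1-q)^(1-alpha) = 0.9^4 * 0.05^-3 = 5248.8.
sum = 0.000117 + 5248.8 = 5248.800117.
D = (1/3)*log(5248.800117) = 2.8553

2.8553


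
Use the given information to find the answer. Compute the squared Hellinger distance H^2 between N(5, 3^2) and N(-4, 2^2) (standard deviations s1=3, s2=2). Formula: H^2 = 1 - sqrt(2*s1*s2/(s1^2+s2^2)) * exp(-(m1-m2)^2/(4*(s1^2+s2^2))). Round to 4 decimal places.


Squared Hellinger distance for Gaussians:
H^2 = 1 - sqrt(2*s1*s2/(s1^2+s2^2)) * exp(-(m1-m2)^2/(4*(s1^2+s2^2))).
s1^2 = 9, s2^2 = 4, s1^2+s2^2 = 13.
sqrt(2*3*2/(13)) = 0.960769.
(m1-m2)^2 = (9)^2 = 81.
exp(-81/(4*13)) = exp(-1.557692) = 0.210622.
H^2 = 1 - 0.960769*0.210622 = 0.7976

0.7976


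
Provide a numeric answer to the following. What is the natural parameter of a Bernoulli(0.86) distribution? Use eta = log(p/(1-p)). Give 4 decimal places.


Natural parameter for Bernoulli: eta = log(p/(1-p)).
p = 0.86, 1-p = 0.14.
p/(1-p) = 6.142857.
eta = log(6.142857) = 1.8153

1.8153


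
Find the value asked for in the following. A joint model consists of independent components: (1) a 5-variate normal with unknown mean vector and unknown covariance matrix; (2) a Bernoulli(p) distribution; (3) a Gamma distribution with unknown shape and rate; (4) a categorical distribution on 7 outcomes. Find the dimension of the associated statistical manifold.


The dimension of a statistical manifold equals the number of free
(independent) real parameters of the model. For a product of independent
blocks the parameter counts add.
- 5-variate normal: 5 (mean) + 5*6/2 = 15 (symmetric covariance) = 20.
- Bernoulli (p): 1.
- Gamma (shape, rate): 2.
- categorical on 7 outcomes (probabilities sum to 1): 7-1 = 6.
Total = 20 + 1 + 2 + 6 = 29.
Dimension = 29

29


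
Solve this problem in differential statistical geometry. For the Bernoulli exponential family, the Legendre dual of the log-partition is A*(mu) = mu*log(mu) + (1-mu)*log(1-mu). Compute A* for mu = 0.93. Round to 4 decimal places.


Legendre transform for Bernoulli:
A*(mu) = mu*log(mu) + (1-mu)*log(1-mu).
mu = 0.93, 1-mu = 0.07.
mu*log(mu) = 0.93*log(0.93) = -0.067491.
(1-mu)*log(1-mu) = 0.07*log(0.07) = -0.186148.
A* = -0.067491 + -0.186148 = -0.2536

-0.2536


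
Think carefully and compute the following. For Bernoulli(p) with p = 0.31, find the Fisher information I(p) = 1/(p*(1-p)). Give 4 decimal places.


For Bernoulli(p), Fisher information is I(p) = 1/(p*(1-p)).
p = 0.31, 1-p = 0.69.
p*(1-p) = 0.2139.
I(p) = 1/0.2139 = 4.6751

4.6751


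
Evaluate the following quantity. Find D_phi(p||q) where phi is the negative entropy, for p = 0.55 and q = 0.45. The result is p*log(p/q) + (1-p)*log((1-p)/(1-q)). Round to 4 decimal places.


Bregman divergence with negative entropy generator:
D = p*log(p/q) + (1-p)*log((1-p)/(1-q)).
p = 0.55, q = 0.45.
p*log(p/q) = 0.55*log(0.55/0.45) = 0.110369.
(1-p)*log((1-p)/(1-q)) = 0.45*log(0.45/0.55) = -0.090302.
D = 0.110369 + -0.090302 = 0.0201

0.0201


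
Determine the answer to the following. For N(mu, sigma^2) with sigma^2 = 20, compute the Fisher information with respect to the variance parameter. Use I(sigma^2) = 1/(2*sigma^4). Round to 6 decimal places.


Fisher information for variance: I(sigma^2) = 1/(2*sigma^4).
sigma^2 = 20, so sigma^4 = 400.
I = 1/(2*400) = 1/800 = 0.001250

0.001250


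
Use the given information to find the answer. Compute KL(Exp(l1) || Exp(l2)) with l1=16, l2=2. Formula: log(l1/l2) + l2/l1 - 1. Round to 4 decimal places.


KL divergence for exponential family:
KL = log(l1/l2) + l2/l1 - 1.
log(16/2) = 2.079442.
2/16 = 0.125.
KL = 2.079442 + 0.125 - 1 = 1.2044

1.2044


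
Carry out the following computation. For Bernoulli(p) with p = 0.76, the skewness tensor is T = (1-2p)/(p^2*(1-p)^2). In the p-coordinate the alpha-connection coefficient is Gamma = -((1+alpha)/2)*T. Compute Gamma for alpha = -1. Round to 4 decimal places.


Skewness (Amari-Chentsov) tensor: T = (1-2p)/(p^2*(1-p)^2).
p = 0.76, 1-2p = -0.52, p^2 = 0.5776, (1-p)^2 = 0.0576.
T = -0.52/(0.5776 * 0.0576) = -15.629809.
In the p-coordinate, Gamma^(alpha) = Gamma^(0) - (alpha/2)*T with Gamma^(0) = (1/2)*g'(p) = -T/2,
so Gamma^(alpha) = -((1+alpha)/2)*T.
alpha = -1, -(1+alpha)/2 = 0.0.
Gamma = 0.0 * -15.629809 = 0.0000

0.0000


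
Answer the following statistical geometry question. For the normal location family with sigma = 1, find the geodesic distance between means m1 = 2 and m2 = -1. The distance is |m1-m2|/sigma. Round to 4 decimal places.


On the fixed-variance normal subfamily, geodesic distance = |m1-m2|/sigma.
|2 - -1| = 3.
sigma = 1.
d = 3/1 = 3.0000

3.0000


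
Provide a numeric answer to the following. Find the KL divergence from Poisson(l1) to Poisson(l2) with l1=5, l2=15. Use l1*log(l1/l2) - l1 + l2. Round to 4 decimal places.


KL divergence for Poisson:
KL = l1*log(l1/l2) - l1 + l2.
l1 = 5, l2 = 15.
log(5/15) = -1.098612.
l1*log(l1/l2) = 5 * -1.098612 = -5.493061.
KL = -5.493061 - 5 + 15 = 4.5069

4.5069


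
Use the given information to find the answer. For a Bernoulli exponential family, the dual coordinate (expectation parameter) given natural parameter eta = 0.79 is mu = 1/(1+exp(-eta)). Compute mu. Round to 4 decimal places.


Dual coordinate (expectation parameter) for Bernoulli:
mu = 1/(1+exp(-eta)).
eta = 0.79.
exp(-eta) = exp(-0.79) = 0.453845.
mu = 1/(1+0.453845) = 0.6878

0.6878


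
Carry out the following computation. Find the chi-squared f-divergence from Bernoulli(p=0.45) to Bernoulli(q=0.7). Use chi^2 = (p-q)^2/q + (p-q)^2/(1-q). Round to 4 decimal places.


Chi-squared divergence between Bernoulli distributions:
chi^2 = (p-q)^2/q + (p-q)^2/(1-q).
p = 0.45, q = 0.7, p-q = -0.25.
(p-q)^2 = 0.0625.
term1 = 0.0625/0.7 = 0.089286.
term2 = 0.0625/0.3 = 0.208333.
chi^2 = 0.089286 + 0.208333 = 0.2976

0.2976


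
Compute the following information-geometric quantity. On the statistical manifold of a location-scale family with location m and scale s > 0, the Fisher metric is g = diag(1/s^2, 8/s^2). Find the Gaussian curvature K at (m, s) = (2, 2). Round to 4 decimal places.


The metric has the form g = (A dm^2 + B ds^2)/s^2 with A = 1, B = 8.
Substitute u = sqrt(A/B)*m: g = B*(du^2 + ds^2)/s^2, i.e. B times the
Poincare upper half-plane metric, which has constant Gaussian curvature -1.
Scaling a 2D metric by a constant c divides the Gaussian curvature by c,
so K = -1/B = -1/(8) = -0.1250 everywhere (the point (m, s) = (2, 2) is irrelevant:
the curvature is constant).
The requested Gaussian curvature is K = -0.1250.

-0.1250


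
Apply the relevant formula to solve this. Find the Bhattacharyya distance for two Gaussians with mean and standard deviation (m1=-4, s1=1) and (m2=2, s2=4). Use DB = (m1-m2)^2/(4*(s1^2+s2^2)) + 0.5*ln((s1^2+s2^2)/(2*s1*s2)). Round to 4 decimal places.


Bhattacharyya distance between two Gaussians:
DB = (m1-m2)^2/(4*(s1^2+s2^2)) + (1/2)*ln((s1^2+s2^2)/(2*s1*s2)).
(m1-m2)^2 = (-6)^2 = 36.
s1^2+s2^2 = 1 + 16 = 17.
term1 = 36/68 = 0.529412.
term2 = 0.5*ln(17/8.0) = 0.376886.
DB = 0.529412 + 0.376886 = 0.9063

0.9063


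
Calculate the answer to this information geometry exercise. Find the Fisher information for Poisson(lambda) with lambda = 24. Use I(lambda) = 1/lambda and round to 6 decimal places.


Fisher information for Poisson: I(lambda) = 1/lambda.
lambda = 24.
I(lambda) = 1/24 = 0.041667

0.041667


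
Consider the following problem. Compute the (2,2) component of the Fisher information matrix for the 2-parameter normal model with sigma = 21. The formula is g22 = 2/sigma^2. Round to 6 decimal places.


For the 2-parameter normal family, the Fisher metric has:
  g11 = 1/sigma^2, g22 = 2/sigma^2.
sigma = 21, sigma^2 = 441.
g22 = 0.004535

0.004535


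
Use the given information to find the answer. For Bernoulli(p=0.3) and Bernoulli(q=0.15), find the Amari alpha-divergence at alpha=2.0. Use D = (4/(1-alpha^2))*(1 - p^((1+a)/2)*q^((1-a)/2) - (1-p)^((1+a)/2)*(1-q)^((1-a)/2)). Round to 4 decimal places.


Amari alpha-divergence:
D = (4/(1-alpha^2))*(1 - p^((1+a)/2)*q^((1-a)/2) - (1-p)^((1+a)/2)*(1-q)^((1-a)/2)).
alpha = 2.0, p = 0.3, q = 0.15.
e1 = (1+alpha)/2 = 1.5, e2 = (1-alpha)/2 = -0.5.
t1 = p^e1 * q^e2 = 0.3^1.5 * 0.15^-0.5 = 0.424264.
t2 = (1-p)^e1 * (1-q)^e2 = 0.7^1.5 * 0.85^-0.5 = 0.63524.
4/(1-alpha^2) = -1.333333.
D = -1.333333*(1 - 0.424264 - 0.63524) = 0.0793

0.0793


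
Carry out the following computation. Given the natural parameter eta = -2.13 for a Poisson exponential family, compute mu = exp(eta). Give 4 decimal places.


Expectation parameter for Poisson exponential family:
mu = exp(eta).
eta = -2.13.
mu = exp(-2.13) = 0.1188

0.1188


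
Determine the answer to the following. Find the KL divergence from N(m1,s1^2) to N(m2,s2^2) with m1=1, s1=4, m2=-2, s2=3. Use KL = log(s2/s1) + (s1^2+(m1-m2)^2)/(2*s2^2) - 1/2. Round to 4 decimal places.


KL divergence between normal distributions:
KL = log(s2/s1) + (s1^2 + (m1-m2)^2)/(2*s2^2) - 1/2.
log(3/4) = -0.287682.
(4^2 + (1--2)^2)/(2*3^2) = (16 + 9)/18 = 1.388889.
KL = -0.287682 + 1.388889 - 0.5 = 0.6012

0.6012


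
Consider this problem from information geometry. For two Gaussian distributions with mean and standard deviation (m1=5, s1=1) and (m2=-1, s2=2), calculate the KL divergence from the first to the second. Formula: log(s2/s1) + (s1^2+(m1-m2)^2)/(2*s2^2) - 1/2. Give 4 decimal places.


KL divergence between normal distributions:
KL = log(s2/s1) + (s1^2 + (m1-m2)^2)/(2*s2^2) - 1/2.
log(2/1) = 0.693147.
(1^2 + (5--1)^2)/(2*2^2) = (1 + 36)/8 = 4.625.
KL = 0.693147 + 4.625 - 0.5 = 4.8181

4.8181


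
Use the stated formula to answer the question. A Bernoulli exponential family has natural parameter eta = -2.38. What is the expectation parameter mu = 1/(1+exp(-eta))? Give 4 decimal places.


Dual coordinate (expectation parameter) for Bernoulli:
mu = 1/(1+exp(-eta)).
eta = -2.38.
exp(-eta) = exp(2.38) = 10.804903.
mu = 1/(1+10.804903) = 0.0847

0.0847


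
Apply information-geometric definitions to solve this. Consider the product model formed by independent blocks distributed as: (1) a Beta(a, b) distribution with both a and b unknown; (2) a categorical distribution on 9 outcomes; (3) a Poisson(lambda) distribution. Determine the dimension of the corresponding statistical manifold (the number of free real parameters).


The dimension of a statistical manifold equals the number of free
(independent) real parameters of the model. For a product of independent
blocks the parameter counts add.
- Beta (a, b): 2.
- categorical on 9 outcomes (probabilities sum to 1): 9-1 = 8.
- Poisson (lambda): 1.
Total = 2 + 8 + 1 = 11.
Dimension = 11

11


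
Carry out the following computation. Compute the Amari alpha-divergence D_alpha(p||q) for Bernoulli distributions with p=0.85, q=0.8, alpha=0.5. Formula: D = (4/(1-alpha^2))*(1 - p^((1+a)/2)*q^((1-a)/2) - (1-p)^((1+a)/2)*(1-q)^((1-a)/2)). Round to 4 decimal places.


Amari alpha-divergence:
D = (4/(1-alpha^2))*(1 - p^((1+a)/2)*q^((1-a)/2) - (1-p)^((1+a)/2)*(1-q)^((1-a)/2)).
alpha = 0.5, p = 0.85, q = 0.8.
e1 = (1+alpha)/2 = 0.75, e2 = (1-alpha)/2 = 0.25.
t1 = p^e1 * q^e2 = 0.85^0.75 * 0.8^0.25 = 0.837214.
t2 = (1-p)^e1 * (1-q)^e2 = 0.15^0.75 * 0.2^0.25 = 0.161185.
4/(1-alpha^2) = 5.333333.
D = 5.333333*(1 - 0.837214 - 0.161185) = 0.0085

0.0085


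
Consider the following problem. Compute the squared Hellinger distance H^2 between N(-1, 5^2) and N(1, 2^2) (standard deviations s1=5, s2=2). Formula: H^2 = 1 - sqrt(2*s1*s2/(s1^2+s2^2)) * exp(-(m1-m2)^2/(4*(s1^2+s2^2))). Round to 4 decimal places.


Squared Hellinger distance for Gaussians:
H^2 = 1 - sqrt(2*s1*s2/(s1^2+s2^2)) * exp(-(m1-m2)^2/(4*(s1^2+s2^2))).
s1^2 = 25, s2^2 = 4, s1^2+s2^2 = 29.
sqrt(2*5*2/(29)) = 0.830455.
(m1-m2)^2 = (-2)^2 = 4.
exp(-4/(4*29)) = exp(-0.034483) = 0.966105.
H^2 = 1 - 0.830455*0.966105 = 0.1977

0.1977


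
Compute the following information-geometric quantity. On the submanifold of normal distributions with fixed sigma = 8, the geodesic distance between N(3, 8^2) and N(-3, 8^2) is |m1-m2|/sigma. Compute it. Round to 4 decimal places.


On the fixed-variance normal subfamily, geodesic distance = |m1-m2|/sigma.
|3 - -3| = 6.
sigma = 8.
d = 6/8 = 0.7500

0.7500


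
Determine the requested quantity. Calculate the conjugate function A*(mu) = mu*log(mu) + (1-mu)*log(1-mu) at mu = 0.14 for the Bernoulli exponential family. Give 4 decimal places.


Legendre transform for Bernoulli:
A*(mu) = mu*log(mu) + (1-mu)*log(1-mu).
mu = 0.14, 1-mu = 0.86.
mu*log(mu) = 0.14*log(0.14) = -0.275256.
(1-mu)*log(1-mu) = 0.86*log(0.86) = -0.129708.
A* = -0.275256 + -0.129708 = -0.4050

-0.4050


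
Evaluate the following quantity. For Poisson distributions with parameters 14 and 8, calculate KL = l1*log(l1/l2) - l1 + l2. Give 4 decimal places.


KL divergence for Poisson:
KL = l1*log(l1/l2) - l1 + l2.
l1 = 14, l2 = 8.
log(14/8) = 0.559616.
l1*log(l1/l2) = 14 * 0.559616 = 7.834621.
KL = 7.834621 - 14 + 8 = 1.8346

1.8346


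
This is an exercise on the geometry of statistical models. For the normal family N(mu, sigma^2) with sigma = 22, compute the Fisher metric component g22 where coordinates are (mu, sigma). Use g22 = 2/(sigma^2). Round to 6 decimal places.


For the 2-parameter normal family, the Fisher metric has:
  g11 = 1/sigma^2, g22 = 2/sigma^2.
sigma = 22, sigma^2 = 484.
g22 = 0.004132

0.004132


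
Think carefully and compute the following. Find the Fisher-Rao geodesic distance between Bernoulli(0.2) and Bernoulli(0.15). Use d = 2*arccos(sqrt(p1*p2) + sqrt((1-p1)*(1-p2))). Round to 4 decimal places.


Geodesic distance on Bernoulli manifold:
d(p1,p2) = 2*arccos(sqrt(p1*p2) + sqrt((1-p1)*(1-p2))).
sqrt(p1*p2) = sqrt(0.2*0.15) = 0.173205.
sqrt((1-p1)*(1-p2)) = sqrt(0.8*0.85) = 0.824621.
arg = 0.173205 + 0.824621 = 0.997826.
d = 2*arccos(0.997826) = 0.1319

0.1319


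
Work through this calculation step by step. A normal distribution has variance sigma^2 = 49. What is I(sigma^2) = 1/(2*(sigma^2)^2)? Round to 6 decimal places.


Fisher information for variance: I(sigma^2) = 1/(2*sigma^4).
sigma^2 = 49, so sigma^4 = 2401.
I = 1/(2*2401) = 1/4802 = 0.000208

0.000208


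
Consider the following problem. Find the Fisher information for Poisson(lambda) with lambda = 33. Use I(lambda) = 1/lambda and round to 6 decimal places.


Fisher information for Poisson: I(lambda) = 1/lambda.
lambda = 33.
I(lambda) = 1/33 = 0.030303

0.030303


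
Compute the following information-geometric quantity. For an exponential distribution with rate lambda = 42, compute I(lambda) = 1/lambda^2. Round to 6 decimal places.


Fisher information for exponential: I(lambda) = 1/lambda^2.
lambda = 42, lambda^2 = 1764.
I = 1/1764 = 0.000567

0.000567


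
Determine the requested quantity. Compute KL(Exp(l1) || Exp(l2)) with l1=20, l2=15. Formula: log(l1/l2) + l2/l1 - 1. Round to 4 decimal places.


KL divergence for exponential family:
KL = log(l1/l2) + l2/l1 - 1.
log(20/15) = 0.287682.
15/20 = 0.75.
KL = 0.287682 + 0.75 - 1 = 0.0377

0.0377


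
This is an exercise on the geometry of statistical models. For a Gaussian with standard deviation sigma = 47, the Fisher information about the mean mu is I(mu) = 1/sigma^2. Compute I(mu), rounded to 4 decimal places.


The Fisher information for the mean of a normal distribution is I(mu) = 1/sigma^2.
sigma = 47, so sigma^2 = 2209.
I(mu) = 1/2209 = 0.0005

0.0005


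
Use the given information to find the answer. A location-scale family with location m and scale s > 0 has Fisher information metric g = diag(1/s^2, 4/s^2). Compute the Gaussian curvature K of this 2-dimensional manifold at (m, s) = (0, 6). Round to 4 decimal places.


The metric has the form g = (A dm^2 + B ds^2)/s^2 with A = 1, B = 4.
Substitute u = sqrt(A/B)*m: g = B*(du^2 + ds^2)/s^2, i.e. B times the
Poincare upper half-plane metric, which has constant Gaussian curvature -1.
Scaling a 2D metric by a constant c divides the Gaussian curvature by c,
so K = -1/B = -1/(4) = -0.2500 everywhere (the point (m, s) = (0, 6) is irrelevant:
the curvature is constant).
The requested Gaussian curvature is K = -0.2500.

-0.2500


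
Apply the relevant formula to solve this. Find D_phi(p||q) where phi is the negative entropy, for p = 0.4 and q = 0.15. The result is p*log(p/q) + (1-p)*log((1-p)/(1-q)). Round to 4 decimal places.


Bregman divergence with negative entropy generator:
D = p*log(p/q) + (1-p)*log((1-p)/(1-q)).
p = 0.4, q = 0.15.
p*log(p/q) = 0.4*log(0.4/0.15) = 0.392332.
(1-p)*log((1-p)/(1-q)) = 0.6*log(0.6/0.85) = -0.208984.
D = 0.392332 + -0.208984 = 0.1833

0.1833


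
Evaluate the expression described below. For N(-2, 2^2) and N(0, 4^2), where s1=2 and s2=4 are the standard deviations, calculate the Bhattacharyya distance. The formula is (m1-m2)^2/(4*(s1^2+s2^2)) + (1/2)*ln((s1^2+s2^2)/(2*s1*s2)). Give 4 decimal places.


Bhattacharyya distance between two Gaussians:
DB = (m1-m2)^2/(4*(s1^2+s2^2)) + (1/2)*ln((s1^2+s2^2)/(2*s1*s2)).
(m1-m2)^2 = (-2)^2 = 4.
s1^2+s2^2 = 4 + 16 = 20.
term1 = 4/80 = 0.05.
term2 = 0.5*ln(20/16.0) = 0.111572.
DB = 0.05 + 0.111572 = 0.1616

0.1616
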